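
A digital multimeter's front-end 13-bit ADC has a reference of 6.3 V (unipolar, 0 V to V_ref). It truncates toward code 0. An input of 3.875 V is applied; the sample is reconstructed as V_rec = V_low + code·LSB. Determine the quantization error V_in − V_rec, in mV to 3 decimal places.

One LSB is 6.3 V / 8192 = 0.769 mV.
(3.875 − 0)/0.000769043 = 5038.7302; ⌊·⌋ gives code 5038.
Code 5038 maps back to 0 + 5038×0.000769043 V = 3.8744385 V.
Difference: 0.000561523 V → 0.562 mV.

0.562 mV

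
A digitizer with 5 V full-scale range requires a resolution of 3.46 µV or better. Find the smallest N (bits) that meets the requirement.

Number of steps required ≥ 5 V / 3.46 µV = 1445086.71.
Need 2^N ≥ 1445086.71; 2^20 = 1048576, 2^21 = 2097152.
Minimum N = 21.

21 bits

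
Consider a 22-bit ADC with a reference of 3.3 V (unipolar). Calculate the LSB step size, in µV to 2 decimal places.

Full-scale span = 3.3 V.
LSB = 3.3 / 2^22 = 3.3 / 4194304 = 7.86781e-07 V = 0.79 µV.

0.79 µV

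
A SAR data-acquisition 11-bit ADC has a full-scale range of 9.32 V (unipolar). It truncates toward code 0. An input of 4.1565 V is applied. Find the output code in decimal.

With 2048 levels over 9.32 V, one step is 4.551 mV.
(V_in − V_low)/LSB = (4.1565 − 0) / 0.00455078 = 913.360.
⌊·⌋(913.360) = 913.

code 913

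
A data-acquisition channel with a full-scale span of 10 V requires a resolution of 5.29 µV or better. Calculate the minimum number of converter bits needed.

21 bits

Number of steps required ≥ 10 V / 5.29 µV = 1890359.17.
Need 2^N ≥ 1890359.17; 2^20 = 1048576, 2^21 = 2097152.
Minimum N = 21.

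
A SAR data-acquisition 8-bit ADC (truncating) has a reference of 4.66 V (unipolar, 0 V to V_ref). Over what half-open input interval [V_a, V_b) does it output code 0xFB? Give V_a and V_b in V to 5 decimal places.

LSB = 4.66/2^8 = 18.203 mV.
Code 0xFB = 251 decimal.
V_a = V_low + 251·LSB = 4.56898 V; V_b = V_low + 252·LSB = 4.58719 V.

[4.56898 V, 4.58719 V)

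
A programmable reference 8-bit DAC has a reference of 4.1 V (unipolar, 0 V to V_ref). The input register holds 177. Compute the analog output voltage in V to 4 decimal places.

LSB = 4.1 V / 2^8 = 16.016 mV.
V_out = 0 + 177 × 0.0160156 V = 2.83477 V.

2.8348 V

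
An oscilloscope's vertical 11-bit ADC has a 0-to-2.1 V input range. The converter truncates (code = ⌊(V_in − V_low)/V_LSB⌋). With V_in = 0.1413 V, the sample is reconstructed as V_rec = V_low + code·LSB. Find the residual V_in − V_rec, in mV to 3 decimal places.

0.821 mV

Step size: 2.1 V ÷ 2^11 = 1.025 mV.
Scaled input = 137.8011 LSBs, so code = 137.
Code 137 maps back to 0 + 137×0.00102539 V = 0.14047852 V.
Difference: 0.000821484 V → 0.821 mV.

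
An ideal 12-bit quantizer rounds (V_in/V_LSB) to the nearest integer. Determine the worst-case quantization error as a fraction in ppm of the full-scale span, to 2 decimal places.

Rounding → worst-case error = ½ LSB = V_FS/2^13, so 1e+06/8192 = 122.07 ppm of full scale.

122.07 ppm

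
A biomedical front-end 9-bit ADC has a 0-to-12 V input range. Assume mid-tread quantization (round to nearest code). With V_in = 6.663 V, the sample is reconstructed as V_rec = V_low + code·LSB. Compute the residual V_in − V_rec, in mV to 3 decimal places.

LSB = 12/2^9 = 23.438 mV.
(V_in − V_low)/LSB = (6.663 − 0)/0.0234375 = 284.2880 → code 284 (round).
Code 284 maps back to 0 + 284×0.0234375 V = 6.65625 V.
V_in − V_rec = 0.00675 V = 6.750 mV.

6.750 mV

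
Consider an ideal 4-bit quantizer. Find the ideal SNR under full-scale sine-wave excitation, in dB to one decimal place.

25.8 dB

SNR ≈ 6.02·N + 1.76 dB = 6.02·4 + 1.76 = 25.84 dB.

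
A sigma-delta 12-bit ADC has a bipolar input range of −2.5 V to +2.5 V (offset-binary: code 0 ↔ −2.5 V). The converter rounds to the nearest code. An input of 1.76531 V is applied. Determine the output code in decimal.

Full-scale span = 5 V; LSB = 5/2^12 = 1.221 mV.
Input sits at 3494.142 steps above V_low.
So the output code is 3494.

code 3494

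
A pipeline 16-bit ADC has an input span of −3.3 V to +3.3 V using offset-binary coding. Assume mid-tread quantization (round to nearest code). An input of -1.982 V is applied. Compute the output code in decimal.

With 65536 levels over 6.6 V, one step is 100.71 µV.
(-1.982 − (−3.3)) / 0.000100708 = 13087.341 LSBs.
round(13087.341) = 13087.

code 13087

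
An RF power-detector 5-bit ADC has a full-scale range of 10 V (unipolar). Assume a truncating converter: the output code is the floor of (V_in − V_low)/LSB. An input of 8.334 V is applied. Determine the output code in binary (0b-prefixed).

code 0b11010 (decimal 26)

Full-scale span = 10 V; LSB = 10/2^5 = 312.500 mV.
(8.334 − 0) / 0.3125 = 26.669 LSBs.
⌊·⌋(26.669) = 26.
In binary (0b-prefixed): 0b11010.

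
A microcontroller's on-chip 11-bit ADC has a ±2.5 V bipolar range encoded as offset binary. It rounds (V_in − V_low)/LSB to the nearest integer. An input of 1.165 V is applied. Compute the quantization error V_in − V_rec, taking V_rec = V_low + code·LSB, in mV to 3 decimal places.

LSB = 5/2^11 = 2.441 mV.
(V_in − V_low)/LSB = (1.165 − (−2.5))/0.00244141 = 1501.1840 → code 1501 (round).
Reconstructed: 1.1645508 V.
Error = 1.165 − 1.1645508 = 0.000449219 V = 0.449 mV.

0.449 mV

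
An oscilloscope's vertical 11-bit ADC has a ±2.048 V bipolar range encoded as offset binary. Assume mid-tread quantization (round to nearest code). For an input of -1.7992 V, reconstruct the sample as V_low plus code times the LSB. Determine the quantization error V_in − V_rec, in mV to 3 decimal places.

LSB = 4.096/2^11 = 2.000 mV.
Scaled input = 124.4000 LSBs, so code = 124.
Code 124 maps back to (−2.048) + 124×0.002 V = -1.8 V.
Error = -1.7992 − (−1.8) = 0.0008 V = 0.800 mV.

0.800 mV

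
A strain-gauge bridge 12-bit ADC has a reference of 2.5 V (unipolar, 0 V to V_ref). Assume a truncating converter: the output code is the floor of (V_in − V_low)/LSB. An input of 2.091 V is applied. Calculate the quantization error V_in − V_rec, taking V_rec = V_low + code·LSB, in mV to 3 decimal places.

Step size: 2.5 V ÷ 2^12 = 0.610 mV.
Scaled input = 3425.8944 LSBs, so code = 3425.
Code 3425 maps back to 0 + 3425×0.000610352 V = 2.0904541 V.
V_in − V_rec = 0.000545898 V = 0.546 mV.

0.546 mV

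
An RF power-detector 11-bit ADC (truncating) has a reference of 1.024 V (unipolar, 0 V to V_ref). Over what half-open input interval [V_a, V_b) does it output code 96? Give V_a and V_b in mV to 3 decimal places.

LSB = 1.024/2^11 = 0.500 mV.
V_a = V_low + 96·LSB = 0.048 V; V_b = V_low + 97·LSB = 0.0485 V.

[48.000 mV, 48.500 mV)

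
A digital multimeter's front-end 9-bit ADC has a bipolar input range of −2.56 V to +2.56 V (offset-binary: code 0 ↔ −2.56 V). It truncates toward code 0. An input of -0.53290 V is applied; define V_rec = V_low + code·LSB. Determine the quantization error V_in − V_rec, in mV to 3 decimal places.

7.100 mV

Step size: 5.12 V ÷ 2^9 = 10.000 mV.
(V_in − V_low)/LSB = (-0.53290 − (−2.56))/0.01 = 202.7100 → code 202 (floor).
V_rec = (−2.56) + 202·0.01 = -0.54 V.
Difference: 0.0071 V → 7.100 mV.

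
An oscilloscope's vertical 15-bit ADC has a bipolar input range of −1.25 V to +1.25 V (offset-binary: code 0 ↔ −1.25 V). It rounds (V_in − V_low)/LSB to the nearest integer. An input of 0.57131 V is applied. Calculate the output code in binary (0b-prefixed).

With 32768 levels over 2.5 V, one step is 76.29 µV.
Input sits at 23872.274 steps above V_low.
So the output code is 23872.
In binary (0b-prefixed): 0b101110101000000.

code 0b101110101000000 (decimal 23872)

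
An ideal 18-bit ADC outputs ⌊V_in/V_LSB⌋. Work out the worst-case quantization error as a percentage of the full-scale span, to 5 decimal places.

Truncating → worst-case error = 1 LSB = V_FS/2^18, so 100/262144 = 0.00038147 % of full scale.

0.00038 %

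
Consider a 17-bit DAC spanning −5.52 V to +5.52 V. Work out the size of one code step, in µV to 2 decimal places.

Full-scale span = 11.04 V.
LSB = 11.04 / 2^17 = 11.04 / 131072 = 8.42285e-05 V = 84.23 µV.

84.23 µV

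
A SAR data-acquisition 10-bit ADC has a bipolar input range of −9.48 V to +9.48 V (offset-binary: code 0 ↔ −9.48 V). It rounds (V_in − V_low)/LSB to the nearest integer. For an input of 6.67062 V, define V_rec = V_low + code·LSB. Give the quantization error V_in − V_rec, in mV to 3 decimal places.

Step size: 18.96 V ÷ 2^10 = 18.516 mV.
Scaled input = 872.2698 LSBs, so code = 872.
Code 872 maps back to (−9.48) + 872×0.0185156 V = 6.665625 V.
Error = 6.67062 − 6.665625 = 0.004995 V = 4.995 mV.

4.995 mV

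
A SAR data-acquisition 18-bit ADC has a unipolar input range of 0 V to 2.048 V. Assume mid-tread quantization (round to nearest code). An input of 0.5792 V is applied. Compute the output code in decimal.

With 262144 levels over 2.048 V, one step is 7.81 µV.
(V_in − V_low)/LSB = (0.5792 − 0) / 7.8125e-06 = 74137.600.
round(74137.600) = 74138.

code 74138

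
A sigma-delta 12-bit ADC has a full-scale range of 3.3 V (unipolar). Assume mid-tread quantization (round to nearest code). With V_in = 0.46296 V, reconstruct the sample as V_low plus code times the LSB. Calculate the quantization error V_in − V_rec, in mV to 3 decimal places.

-0.297 mV

Step size: 3.3 V ÷ 2^12 = 0.806 mV.
(V_in − V_low)/LSB = (0.46296 − 0)/0.000805664 = 574.6316 → code 575 (round).
Code 575 maps back to 0 + 575×0.000805664 V = 0.46325684 V.
Error = 0.46296 − 0.46325684 = -0.000296836 V = -0.297 mV.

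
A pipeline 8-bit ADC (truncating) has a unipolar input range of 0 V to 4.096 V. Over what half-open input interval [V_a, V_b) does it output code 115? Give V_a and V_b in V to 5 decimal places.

[1.84000 V, 1.85600 V)

LSB = 4.096/2^8 = 16.000 mV.
V_a = V_low + 115·LSB = 1.84 V; V_b = V_low + 116·LSB = 1.856 V.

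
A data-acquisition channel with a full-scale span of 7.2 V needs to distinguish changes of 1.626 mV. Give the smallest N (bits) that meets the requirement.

13 bits

Number of steps required ≥ 7.2 V / 1.626 mV = 4428.04.
Need 2^N ≥ 4428.04; 2^12 = 4096, 2^13 = 8192.
Minimum N = 13.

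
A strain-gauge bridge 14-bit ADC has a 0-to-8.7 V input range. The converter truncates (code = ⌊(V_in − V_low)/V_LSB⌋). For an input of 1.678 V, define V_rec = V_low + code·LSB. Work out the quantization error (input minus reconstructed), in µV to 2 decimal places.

One LSB is 8.7 V / 16384 = 0.531 mV.
(1.678 − 0)/0.000531006 = 3160.0405; ⌊·⌋ gives code 3160.
Reconstructed: 1.6779785 V.
Difference: 2.14844e-05 V → 21.48 µV.

21.48 µV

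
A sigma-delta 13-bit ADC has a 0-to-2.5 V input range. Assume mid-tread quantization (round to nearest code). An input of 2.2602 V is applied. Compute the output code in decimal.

code 7406

LSB = 2.5 V / 8192 = 305.18 µV.
(V_in − V_low)/LSB = (2.2602 − 0) / 0.000305176 = 7406.223.
round(7406.223) = 7406.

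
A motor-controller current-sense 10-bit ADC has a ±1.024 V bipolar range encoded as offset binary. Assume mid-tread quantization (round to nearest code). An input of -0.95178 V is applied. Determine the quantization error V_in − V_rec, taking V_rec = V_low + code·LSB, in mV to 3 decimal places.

0.220 mV

LSB = 2.048/2^10 = 2.000 mV.
(-0.95178 − (−1.024))/0.002 = 36.1100; round gives code 36.
V_rec = (−1.024) + 36·0.002 = -0.952 V.
Difference: 0.00022 V → 0.220 mV.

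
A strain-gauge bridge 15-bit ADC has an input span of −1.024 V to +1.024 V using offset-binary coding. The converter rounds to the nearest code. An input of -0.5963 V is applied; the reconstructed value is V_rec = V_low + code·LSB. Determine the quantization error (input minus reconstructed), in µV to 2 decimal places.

12.50 µV

Step size: 2.048 V ÷ 2^15 = 62.50 µV.
Scaled input = 6843.2000 LSBs, so code = 6843.
V_rec = (−1.024) + 6843·6.25e-05 = -0.5963125 V.
Error = -0.5963 − (−0.5963125) = 1.25e-05 V = 12.50 µV.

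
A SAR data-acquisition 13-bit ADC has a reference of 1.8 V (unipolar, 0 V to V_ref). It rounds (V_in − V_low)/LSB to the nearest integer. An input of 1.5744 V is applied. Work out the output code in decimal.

With 8192 levels over 1.8 V, one step is 219.73 µV.
Input sits at 7165.269 steps above V_low.
round(7165.269) = 7165.

code 7165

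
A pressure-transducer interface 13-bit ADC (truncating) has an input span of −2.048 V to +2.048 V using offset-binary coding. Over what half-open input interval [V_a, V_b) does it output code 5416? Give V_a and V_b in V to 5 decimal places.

LSB = 4.096/2^13 = 0.500 mV.
V_a = V_low + 5416·LSB = 0.66 V; V_b = V_low + 5417·LSB = 0.6605 V.

[0.66000 V, 0.66050 V)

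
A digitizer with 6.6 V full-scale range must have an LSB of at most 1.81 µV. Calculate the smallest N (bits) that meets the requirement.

22 bits

Number of steps required ≥ 6.6 V / 1.81 µV = 3646408.84.
Need 2^N ≥ 3646408.84; 2^21 = 2097152, 2^22 = 4194304.
Minimum N = 22.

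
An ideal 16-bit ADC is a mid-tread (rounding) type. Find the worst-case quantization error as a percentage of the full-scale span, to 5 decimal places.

0.00076 %

Rounding → worst-case error = ½ LSB = V_FS/2^17, so 100/131072 = 0.000762939 % of full scale.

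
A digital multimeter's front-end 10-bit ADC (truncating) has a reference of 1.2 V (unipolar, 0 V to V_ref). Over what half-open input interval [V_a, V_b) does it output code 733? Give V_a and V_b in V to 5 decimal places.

LSB = 1.2/2^10 = 1.172 mV.
V_a = V_low + 733·LSB = 0.858984 V; V_b = V_low + 734·LSB = 0.860156 V.

[0.85898 V, 0.86016 V)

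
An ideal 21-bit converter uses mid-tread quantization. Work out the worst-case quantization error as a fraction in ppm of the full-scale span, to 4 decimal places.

0.2384 ppm

Rounding → worst-case error = ½ LSB = V_FS/2^22, so 1e+06/4194304 = 0.238419 ppm of full scale.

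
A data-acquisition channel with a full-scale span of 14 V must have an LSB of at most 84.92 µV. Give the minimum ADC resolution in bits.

Number of steps required ≥ 14 V / 84.92 µV = 164861.05.
Need 2^N ≥ 164861.05; 2^17 = 131072, 2^18 = 262144.
Minimum N = 18.

18 bits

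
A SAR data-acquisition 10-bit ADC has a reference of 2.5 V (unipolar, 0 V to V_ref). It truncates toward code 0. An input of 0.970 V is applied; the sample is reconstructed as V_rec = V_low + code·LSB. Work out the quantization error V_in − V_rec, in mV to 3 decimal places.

0.762 mV

Step size: 2.5 V ÷ 2^10 = 2.441 mV.
(V_in − V_low)/LSB = (0.970 − 0)/0.00244141 = 397.3120 → code 397 (floor).
Reconstructed: 0.96923828 V.
Difference: 0.000761719 V → 0.762 mV.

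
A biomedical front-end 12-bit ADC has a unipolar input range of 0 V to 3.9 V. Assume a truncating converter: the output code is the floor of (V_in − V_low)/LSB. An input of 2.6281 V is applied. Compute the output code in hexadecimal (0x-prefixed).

code 0xAC8 (decimal 2760)

With 4096 levels over 3.9 V, one step is 0.952 mV.
Input sits at 2760.179 steps above V_low.
So the output code is 2760.
In hexadecimal (0x-prefixed): 0xAC8.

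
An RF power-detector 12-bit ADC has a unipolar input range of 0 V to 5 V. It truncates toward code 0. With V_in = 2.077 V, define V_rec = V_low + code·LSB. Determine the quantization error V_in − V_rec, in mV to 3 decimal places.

0.584 mV

LSB = 5/2^12 = 1.221 mV.
(2.077 − 0)/0.0012207 = 1701.4784; ⌊·⌋ gives code 1701.
Code 1701 maps back to 0 + 1701×0.0012207 V = 2.076416 V.
Error = 2.077 − 2.076416 = 0.000583984 V = 0.584 mV.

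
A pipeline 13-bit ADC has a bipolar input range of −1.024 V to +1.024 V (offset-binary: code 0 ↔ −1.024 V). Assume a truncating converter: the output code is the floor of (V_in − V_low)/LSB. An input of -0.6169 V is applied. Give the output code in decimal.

code 1628

With 8192 levels over 2.048 V, one step is 250.00 µV.
(V_in − V_low)/LSB = (-0.6169 − (−1.024)) / 0.00025 = 1628.400.
⌊·⌋(1628.400) = 1628.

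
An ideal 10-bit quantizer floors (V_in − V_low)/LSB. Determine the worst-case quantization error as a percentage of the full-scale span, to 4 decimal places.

0.0977 %

Truncating → worst-case error = 1 LSB = V_FS/2^10, so 100/1024 = 0.0976562 % of full scale.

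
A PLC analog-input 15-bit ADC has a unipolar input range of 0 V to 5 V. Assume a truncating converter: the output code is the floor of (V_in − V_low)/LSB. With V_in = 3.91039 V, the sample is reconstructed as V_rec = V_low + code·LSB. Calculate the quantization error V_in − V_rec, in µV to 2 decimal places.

Step size: 5 V ÷ 2^15 = 152.59 µV.
(V_in − V_low)/LSB = (3.91039 − 0)/0.000152588 = 25627.1319 → code 25627 (floor).
Code 25627 maps back to 0 + 25627×0.000152588 V = 3.9103699 V.
Difference: 2.0127e-05 V → 20.13 µV.

20.13 µV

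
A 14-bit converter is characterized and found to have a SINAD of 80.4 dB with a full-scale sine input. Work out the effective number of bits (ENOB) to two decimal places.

ENOB = (SINAD − 1.76) / 6.02 = (80.4 − 1.76)/6.02 = 13.063.

13.06 bits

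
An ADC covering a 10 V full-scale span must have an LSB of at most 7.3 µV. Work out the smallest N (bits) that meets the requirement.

Number of steps required ≥ 10 V / 7.3 µV = 1369863.01.
Need 2^N ≥ 1369863.01; 2^20 = 1048576, 2^21 = 2097152.
Minimum N = 21.

21 bits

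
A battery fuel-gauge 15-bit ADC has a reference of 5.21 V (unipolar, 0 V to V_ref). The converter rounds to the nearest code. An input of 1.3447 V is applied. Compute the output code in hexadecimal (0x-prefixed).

LSB = 5.21 V / 32768 = 159.00 µV.
(V_in − V_low)/LSB = (1.3447 − 0) / 0.000158997 = 8457.415.
Round → code 8457.
In hexadecimal (0x-prefixed): 0x2109.

code 0x2109 (decimal 8457)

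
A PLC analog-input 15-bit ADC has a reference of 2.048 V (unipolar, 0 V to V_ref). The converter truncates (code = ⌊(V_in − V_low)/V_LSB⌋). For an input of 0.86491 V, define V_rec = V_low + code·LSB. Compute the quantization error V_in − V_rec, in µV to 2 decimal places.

LSB = 2.048/2^15 = 62.50 µV.
(0.86491 − 0)/6.25e-05 = 13838.5600; ⌊·⌋ gives code 13838.
Reconstructed: 0.864875 V.
V_in − V_rec = 3.5e-05 V = 35.00 µV.

35.00 µV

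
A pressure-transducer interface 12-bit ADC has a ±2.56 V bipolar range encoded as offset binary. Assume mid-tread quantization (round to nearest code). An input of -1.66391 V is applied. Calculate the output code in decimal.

code 717

Full-scale span = 5.12 V; LSB = 5.12/2^12 = 1.250 mV.
(V_in − V_low)/LSB = (-1.66391 − (−2.56)) / 0.00125 = 716.872.
Round → code 717.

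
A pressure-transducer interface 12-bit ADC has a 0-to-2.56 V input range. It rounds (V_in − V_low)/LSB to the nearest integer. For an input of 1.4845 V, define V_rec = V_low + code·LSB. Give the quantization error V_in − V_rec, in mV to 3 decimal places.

0.125 mV

Step size: 2.56 V ÷ 2^12 = 0.625 mV.
(1.4845 − 0)/0.000625 = 2375.2000; round gives code 2375.
Reconstructed: 1.484375 V.
Difference: 0.000125 V → 0.125 mV.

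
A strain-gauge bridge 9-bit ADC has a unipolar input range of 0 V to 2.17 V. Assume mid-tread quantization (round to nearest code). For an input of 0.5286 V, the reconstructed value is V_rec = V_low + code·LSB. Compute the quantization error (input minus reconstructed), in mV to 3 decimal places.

LSB = 2.17/2^9 = 4.238 mV.
Scaled input = 124.7204 LSBs, so code = 125.
Reconstructed: 0.52978516 V.
Difference: -0.00118516 V → -1.185 mV.

-1.185 mV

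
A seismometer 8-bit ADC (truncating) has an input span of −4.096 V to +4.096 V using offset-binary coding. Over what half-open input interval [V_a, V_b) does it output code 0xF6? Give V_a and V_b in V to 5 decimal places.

LSB = 8.192/2^8 = 32.000 mV.
Code 0xF6 = 246 decimal.
V_a = V_low + 246·LSB = 3.776 V; V_b = V_low + 247·LSB = 3.808 V.

[3.77600 V, 3.80800 V)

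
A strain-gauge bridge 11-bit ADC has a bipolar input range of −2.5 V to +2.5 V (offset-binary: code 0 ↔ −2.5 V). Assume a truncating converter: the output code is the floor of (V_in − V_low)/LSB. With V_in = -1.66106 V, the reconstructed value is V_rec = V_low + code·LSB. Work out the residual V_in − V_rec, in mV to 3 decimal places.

Step size: 5 V ÷ 2^11 = 2.441 mV.
(-1.66106 − (−2.5))/0.00244141 = 343.6298; ⌊·⌋ gives code 343.
V_rec = (−2.5) + 343·0.00244141 = -1.6625977 V.
Error = -1.66106 − (−1.6625977) = 0.00153766 V = 1.538 mV.

1.538 mV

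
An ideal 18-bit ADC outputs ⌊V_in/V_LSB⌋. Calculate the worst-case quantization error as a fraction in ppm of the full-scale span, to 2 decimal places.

3.81 ppm

Truncating → worst-case error = 1 LSB = V_FS/2^18, so 1e+06/262144 = 3.8147 ppm of full scale.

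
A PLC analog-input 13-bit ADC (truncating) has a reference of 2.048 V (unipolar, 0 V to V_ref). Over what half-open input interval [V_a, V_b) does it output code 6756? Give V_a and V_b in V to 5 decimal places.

[1.68900 V, 1.68925 V)

LSB = 2.048/2^13 = 250.00 µV.
V_a = V_low + 6756·LSB = 1.689 V; V_b = V_low + 6757·LSB = 1.68925 V.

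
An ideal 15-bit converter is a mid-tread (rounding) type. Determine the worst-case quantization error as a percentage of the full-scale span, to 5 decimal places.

Rounding → worst-case error = ½ LSB = V_FS/2^16, so 100/65536 = 0.00152588 % of full scale.

0.00153 %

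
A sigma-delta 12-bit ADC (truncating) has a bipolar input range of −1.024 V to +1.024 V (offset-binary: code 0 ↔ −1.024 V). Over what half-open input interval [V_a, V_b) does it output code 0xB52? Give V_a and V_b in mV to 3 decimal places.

LSB = 2.048/2^12 = 0.500 mV.
Code 0xB52 = 2898 decimal.
V_a = V_low + 2898·LSB = 0.425 V; V_b = V_low + 2899·LSB = 0.4255 V.

[425.000 mV, 425.500 mV)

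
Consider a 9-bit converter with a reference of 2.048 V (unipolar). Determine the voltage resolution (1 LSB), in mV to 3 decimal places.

4.000 mV

Full-scale span = 2.048 V.
LSB = 2.048 / 2^9 = 2.048 / 512 = 0.004 V = 4.000 mV.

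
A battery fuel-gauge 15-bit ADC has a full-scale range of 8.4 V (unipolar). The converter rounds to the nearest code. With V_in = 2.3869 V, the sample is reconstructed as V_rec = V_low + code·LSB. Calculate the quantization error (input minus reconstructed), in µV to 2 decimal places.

Step size: 8.4 V ÷ 2^15 = 256.35 µV.
(V_in − V_low)/LSB = (2.3869 − 0)/0.000256348 = 9311.1832 → code 9311 (round).
Reconstructed: 2.386853 V.
Difference: 4.69727e-05 V → 46.97 µV.

46.97 µV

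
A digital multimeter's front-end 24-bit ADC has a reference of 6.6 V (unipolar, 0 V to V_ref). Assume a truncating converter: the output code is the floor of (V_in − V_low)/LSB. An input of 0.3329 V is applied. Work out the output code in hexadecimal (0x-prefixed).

code 0xCE998 (decimal 846232)

LSB = 6.6 V / 16777216 = 0.39 µV.
(V_in − V_low)/LSB = (0.3329 − 0) / 3.93391e-07 = 846232.607.
So the output code is 846232.
In hexadecimal (0x-prefixed): 0xCE998.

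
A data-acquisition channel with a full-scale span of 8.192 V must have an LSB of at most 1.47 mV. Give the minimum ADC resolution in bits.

13 bits

Number of steps required ≥ 8.192 V / 1.47 mV = 5572.79.
Need 2^N ≥ 5572.79; 2^12 = 4096, 2^13 = 8192.
Minimum N = 13.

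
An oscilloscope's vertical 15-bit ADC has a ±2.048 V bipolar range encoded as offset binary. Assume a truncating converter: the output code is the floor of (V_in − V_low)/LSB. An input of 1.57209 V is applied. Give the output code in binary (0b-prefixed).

code 0b111000100100000 (decimal 28960)

With 32768 levels over 4.096 V, one step is 125.00 µV.
Input sits at 28960.720 steps above V_low.
Floor → code 28960.
In binary (0b-prefixed): 0b111000100100000.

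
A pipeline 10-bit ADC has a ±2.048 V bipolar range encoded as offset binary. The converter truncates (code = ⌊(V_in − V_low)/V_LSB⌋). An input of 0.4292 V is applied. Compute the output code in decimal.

code 619

LSB = 4.096 V / 1024 = 4.000 mV.
Input sits at 619.300 steps above V_low.
⌊·⌋(619.300) = 619.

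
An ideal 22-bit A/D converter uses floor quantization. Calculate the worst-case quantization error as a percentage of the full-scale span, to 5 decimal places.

Truncating → worst-case error = 1 LSB = V_FS/2^22, so 100/4194304 = 2.38419e-05 % of full scale.

0.00002 %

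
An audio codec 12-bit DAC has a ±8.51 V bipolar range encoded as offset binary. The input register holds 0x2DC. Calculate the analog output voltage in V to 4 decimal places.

-5.4683 V

LSB = 17.02 V / 2^12 = 4.155 mV.
Code 0x2DC = 732 decimal.
V_out = (−8.51) + 732 × 0.00415527 V = -5.46834 V.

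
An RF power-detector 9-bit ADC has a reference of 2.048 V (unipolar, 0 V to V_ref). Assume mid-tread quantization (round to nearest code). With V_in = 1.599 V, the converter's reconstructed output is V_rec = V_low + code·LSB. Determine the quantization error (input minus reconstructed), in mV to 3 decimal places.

-1.000 mV

LSB = 2.048/2^9 = 4.000 mV.
(1.599 − 0)/0.004 = 399.7500; round gives code 400.
V_rec = 0 + 400·0.004 = 1.6 V.
Difference: -0.001 V → -1.000 mV.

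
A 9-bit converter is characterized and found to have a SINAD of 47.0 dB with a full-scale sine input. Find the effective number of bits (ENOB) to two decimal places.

ENOB = (SINAD − 1.76) / 6.02 = (47.0 − 1.76)/6.02 = 7.515.

7.51 bits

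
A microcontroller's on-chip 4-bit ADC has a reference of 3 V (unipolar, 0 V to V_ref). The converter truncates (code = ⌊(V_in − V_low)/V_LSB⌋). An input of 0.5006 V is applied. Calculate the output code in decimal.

Full-scale span = 3 V; LSB = 3/2^4 = 187.500 mV.
(0.5006 − 0) / 0.1875 = 2.670 LSBs.
Floor → code 2.

code 2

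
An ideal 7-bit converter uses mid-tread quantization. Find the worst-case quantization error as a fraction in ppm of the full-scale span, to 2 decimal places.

Rounding → worst-case error = ½ LSB = V_FS/2^8, so 1e+06/256 = 3906.25 ppm of full scale.

3906.25 ppm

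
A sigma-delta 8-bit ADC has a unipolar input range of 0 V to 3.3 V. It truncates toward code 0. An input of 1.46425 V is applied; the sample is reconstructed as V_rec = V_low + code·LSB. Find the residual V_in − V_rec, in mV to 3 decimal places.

One LSB is 3.3 V / 256 = 12.891 mV.
Scaled input = 113.5903 LSBs, so code = 113.
V_rec = 0 + 113·0.0128906 = 1.4566406 V.
V_in − V_rec = 0.00760937 V = 7.609 mV.

7.609 mV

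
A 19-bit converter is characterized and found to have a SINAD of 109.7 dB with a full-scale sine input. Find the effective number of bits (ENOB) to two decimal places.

ENOB = (SINAD − 1.76) / 6.02 = (109.7 − 1.76)/6.02 = 17.930.

17.93 bits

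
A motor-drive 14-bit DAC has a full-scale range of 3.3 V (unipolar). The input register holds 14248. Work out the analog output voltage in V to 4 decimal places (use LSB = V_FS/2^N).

LSB = 3.3 V / 2^14 = 201.42 µV.
V_out = 0 + 14248 × 0.000201416 V = 2.86978 V.

2.8698 V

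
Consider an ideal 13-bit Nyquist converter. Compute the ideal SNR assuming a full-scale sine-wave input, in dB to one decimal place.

SNR ≈ 6.02·N + 1.76 dB = 6.02·13 + 1.76 = 80.02 dB.

80.0 dB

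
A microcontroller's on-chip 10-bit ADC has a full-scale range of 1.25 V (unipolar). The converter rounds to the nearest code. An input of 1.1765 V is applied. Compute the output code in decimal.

code 964

LSB = 1.25 V / 1024 = 1.221 mV.
Input sits at 963.789 steps above V_low.
round(963.789) = 964.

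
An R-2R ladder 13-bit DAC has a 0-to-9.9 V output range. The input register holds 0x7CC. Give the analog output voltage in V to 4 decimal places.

2.4122 V

LSB = 9.9 V / 2^13 = 1.208 mV.
Code 0x7CC = 1996 decimal.
V_out = 0 + 1996 × 0.0012085 V = 2.41216 V.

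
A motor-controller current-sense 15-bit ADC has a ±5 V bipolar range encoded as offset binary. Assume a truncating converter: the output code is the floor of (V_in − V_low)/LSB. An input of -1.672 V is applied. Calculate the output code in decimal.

code 10905

LSB = 10 V / 32768 = 305.18 µV.
Input sits at 10905.190 steps above V_low.
So the output code is 10905.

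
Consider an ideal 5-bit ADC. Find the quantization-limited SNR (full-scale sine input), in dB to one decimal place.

SNR ≈ 6.02·N + 1.76 dB = 6.02·5 + 1.76 = 31.86 dB.

31.9 dB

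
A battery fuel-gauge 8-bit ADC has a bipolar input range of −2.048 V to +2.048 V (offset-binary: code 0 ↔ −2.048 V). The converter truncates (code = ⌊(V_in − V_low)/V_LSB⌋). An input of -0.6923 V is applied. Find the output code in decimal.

code 84

LSB = 4.096 V / 256 = 16.000 mV.
Input sits at 84.731 steps above V_low.
So the output code is 84.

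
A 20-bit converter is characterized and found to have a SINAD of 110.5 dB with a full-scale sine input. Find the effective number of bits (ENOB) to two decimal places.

ENOB = (SINAD − 1.76) / 6.02 = (110.5 − 1.76)/6.02 = 18.063.

18.06 bits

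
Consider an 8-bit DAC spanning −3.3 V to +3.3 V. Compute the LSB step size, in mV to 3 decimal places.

Full-scale span = 6.6 V.
LSB = 6.6 / 2^8 = 6.6 / 256 = 0.0257812 V = 25.781 mV.

25.781 mV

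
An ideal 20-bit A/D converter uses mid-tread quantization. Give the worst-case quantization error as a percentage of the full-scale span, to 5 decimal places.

Rounding → worst-case error = ½ LSB = V_FS/2^21, so 100/2097152 = 4.76837e-05 % of full scale.

0.00005 %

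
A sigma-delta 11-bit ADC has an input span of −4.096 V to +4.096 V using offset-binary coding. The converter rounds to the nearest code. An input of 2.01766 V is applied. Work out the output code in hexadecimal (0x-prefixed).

code 0x5F8 (decimal 1528)

LSB = 8.192 V / 2048 = 4.000 mV.
(V_in − V_low)/LSB = (2.01766 − (−4.096)) / 0.004 = 1528.415.
So the output code is 1528.
In hexadecimal (0x-prefixed): 0x5F8.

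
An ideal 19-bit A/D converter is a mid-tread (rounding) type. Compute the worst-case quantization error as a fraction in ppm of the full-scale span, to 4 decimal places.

0.9537 ppm

Rounding → worst-case error = ½ LSB = V_FS/2^20, so 1e+06/1048576 = 0.953674 ppm of full scale.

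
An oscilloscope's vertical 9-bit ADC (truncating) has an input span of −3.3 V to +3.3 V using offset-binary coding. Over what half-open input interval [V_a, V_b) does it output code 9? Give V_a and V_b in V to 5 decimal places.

[-3.18398 V, -3.17109 V)

LSB = 6.6/2^9 = 12.891 mV.
V_a = V_low + 9·LSB = -3.18398 V; V_b = V_low + 10·LSB = -3.17109 V.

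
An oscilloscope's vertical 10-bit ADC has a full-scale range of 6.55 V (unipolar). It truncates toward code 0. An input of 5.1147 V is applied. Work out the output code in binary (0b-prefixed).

LSB = 6.55 V / 1024 = 6.396 mV.
Input sits at 799.611 steps above V_low.
Floor → code 799.
In binary (0b-prefixed): 0b1100011111.

code 0b1100011111 (decimal 799)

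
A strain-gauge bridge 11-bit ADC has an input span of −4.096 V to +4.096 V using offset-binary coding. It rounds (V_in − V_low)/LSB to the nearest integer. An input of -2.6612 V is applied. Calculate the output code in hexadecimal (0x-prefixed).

With 2048 levels over 8.192 V, one step is 4.000 mV.
Input sits at 358.700 steps above V_low.
So the output code is 359.
In hexadecimal (0x-prefixed): 0x167.

code 0x167 (decimal 359)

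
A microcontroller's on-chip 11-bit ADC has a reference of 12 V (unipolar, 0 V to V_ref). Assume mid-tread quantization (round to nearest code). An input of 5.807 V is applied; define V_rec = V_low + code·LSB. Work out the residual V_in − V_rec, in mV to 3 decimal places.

LSB = 12/2^11 = 5.859 mV.
(5.807 − 0)/0.00585938 = 991.0613; round gives code 991.
Code 991 maps back to 0 + 991×0.00585938 V = 5.8066406 V.
Error = 5.807 − 5.8066406 = 0.000359375 V = 0.359 mV.

0.359 mV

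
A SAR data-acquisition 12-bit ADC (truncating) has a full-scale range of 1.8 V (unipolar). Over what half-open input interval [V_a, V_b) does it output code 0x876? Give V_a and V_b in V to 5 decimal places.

[0.95186 V, 0.95229 V)

LSB = 1.8/2^12 = 439.45 µV.
Code 0x876 = 2166 decimal.
V_a = V_low + 2166·LSB = 0.951855 V; V_b = V_low + 2167·LSB = 0.952295 V.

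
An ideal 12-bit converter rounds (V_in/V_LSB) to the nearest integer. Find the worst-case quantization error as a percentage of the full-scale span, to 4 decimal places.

Rounding → worst-case error = ½ LSB = V_FS/2^13, so 100/8192 = 0.012207 % of full scale.

0.0122 %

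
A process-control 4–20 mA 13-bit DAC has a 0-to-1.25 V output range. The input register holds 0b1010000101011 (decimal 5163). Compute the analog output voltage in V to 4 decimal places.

0.7878 V

LSB = 1.25 V / 2^13 = 152.59 µV.
Code 0b1010000101011 = 5163 decimal.
V_out = 0 + 5163 × 0.000152588 V = 0.787811 V.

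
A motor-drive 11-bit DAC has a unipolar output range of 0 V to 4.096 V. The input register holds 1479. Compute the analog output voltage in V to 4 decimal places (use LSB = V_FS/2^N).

2.9580 V

LSB = 4.096 V / 2^11 = 2.000 mV.
V_out = 0 + 1479 × 0.002 V = 2.958 V.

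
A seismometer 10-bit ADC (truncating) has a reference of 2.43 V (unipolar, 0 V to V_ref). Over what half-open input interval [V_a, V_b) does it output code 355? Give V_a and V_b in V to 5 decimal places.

LSB = 2.43/2^10 = 2.373 mV.
V_a = V_low + 355·LSB = 0.842432 V; V_b = V_low + 356·LSB = 0.844805 V.

[0.84243 V, 0.84480 V)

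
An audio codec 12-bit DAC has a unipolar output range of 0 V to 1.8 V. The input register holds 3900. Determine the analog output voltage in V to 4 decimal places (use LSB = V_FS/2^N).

LSB = 1.8 V / 2^12 = 439.45 µV.
V_out = 0 + 3900 × 0.000439453 V = 1.71387 V.

1.7139 V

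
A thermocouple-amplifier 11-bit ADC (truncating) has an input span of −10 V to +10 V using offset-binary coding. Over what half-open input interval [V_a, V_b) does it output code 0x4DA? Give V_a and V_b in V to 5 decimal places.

[2.12891 V, 2.13867 V)

LSB = 20/2^11 = 9.766 mV.
Code 0x4DA = 1242 decimal.
V_a = V_low + 1242·LSB = 2.12891 V; V_b = V_low + 1243·LSB = 2.13867 V.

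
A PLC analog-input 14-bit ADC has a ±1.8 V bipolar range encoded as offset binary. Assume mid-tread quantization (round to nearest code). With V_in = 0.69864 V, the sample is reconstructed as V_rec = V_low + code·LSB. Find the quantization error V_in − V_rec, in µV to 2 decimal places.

One LSB is 3.6 V / 16384 = 219.73 µV.
(0.69864 − (−1.8))/0.000219727 = 11371.5883; round gives code 11372.
Code 11372 maps back to (−1.8) + 11372×0.000219727 V = 0.69873047 V.
V_in − V_rec = -9.04688e-05 V = -90.47 µV.

-90.47 µV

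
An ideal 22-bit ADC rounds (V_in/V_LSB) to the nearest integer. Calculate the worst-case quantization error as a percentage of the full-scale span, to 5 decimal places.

0.00001 %

Rounding → worst-case error = ½ LSB = V_FS/2^23, so 100/8388608 = 1.19209e-05 % of full scale.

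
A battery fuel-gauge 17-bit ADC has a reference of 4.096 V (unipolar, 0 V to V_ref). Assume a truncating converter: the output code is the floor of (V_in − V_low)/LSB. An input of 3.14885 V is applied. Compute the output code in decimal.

LSB = 4.096 V / 131072 = 31.25 µV.
(V_in − V_low)/LSB = (3.14885 − 0) / 3.125e-05 = 100763.200.
Floor → code 100763.

code 100763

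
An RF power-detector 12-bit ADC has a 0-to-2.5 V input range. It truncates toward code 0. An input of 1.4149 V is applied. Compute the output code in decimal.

code 2318

Full-scale span = 2.5 V; LSB = 2.5/2^12 = 0.610 mV.
(1.4149 − 0) / 0.000610352 = 2318.172 LSBs.
⌊·⌋(2318.172) = 2318.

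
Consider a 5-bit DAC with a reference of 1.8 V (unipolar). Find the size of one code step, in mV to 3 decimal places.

56.250 mV

Full-scale span = 1.8 V.
LSB = 1.8 / 2^5 = 1.8 / 32 = 0.05625 V = 56.250 mV.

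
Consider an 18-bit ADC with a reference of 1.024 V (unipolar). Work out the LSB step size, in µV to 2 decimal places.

3.91 µV

Full-scale span = 1.024 V.
LSB = 1.024 / 2^18 = 1.024 / 262144 = 3.90625e-06 V = 3.91 µV.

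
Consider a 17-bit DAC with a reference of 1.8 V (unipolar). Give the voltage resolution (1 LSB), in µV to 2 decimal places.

Full-scale span = 1.8 V.
LSB = 1.8 / 2^17 = 1.8 / 131072 = 1.37329e-05 V = 13.73 µV.

13.73 µV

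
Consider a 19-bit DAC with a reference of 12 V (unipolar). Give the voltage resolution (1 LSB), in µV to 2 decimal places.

22.89 µV

Full-scale span = 12 V.
LSB = 12 / 2^19 = 12 / 524288 = 2.28882e-05 V = 22.89 µV.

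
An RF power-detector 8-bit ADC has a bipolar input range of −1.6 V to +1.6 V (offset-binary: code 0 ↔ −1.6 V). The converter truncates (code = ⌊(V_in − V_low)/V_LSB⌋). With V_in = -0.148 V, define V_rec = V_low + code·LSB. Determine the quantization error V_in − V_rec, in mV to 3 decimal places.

Step size: 3.2 V ÷ 2^8 = 12.500 mV.
Scaled input = 116.1600 LSBs, so code = 116.
Reconstructed: -0.15 V.
Difference: 0.002 V → 2.000 mV.

2.000 mV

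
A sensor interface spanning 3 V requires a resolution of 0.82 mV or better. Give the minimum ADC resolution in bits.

Number of steps required ≥ 3 V / 0.82 mV = 3658.54.
Need 2^N ≥ 3658.54; 2^11 = 2048, 2^12 = 4096.
Minimum N = 12.

12 bits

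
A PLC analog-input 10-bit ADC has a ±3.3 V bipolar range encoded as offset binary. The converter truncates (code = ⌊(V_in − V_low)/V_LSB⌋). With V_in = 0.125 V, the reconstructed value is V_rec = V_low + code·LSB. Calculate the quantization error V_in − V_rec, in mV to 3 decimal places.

2.539 mV

One LSB is 6.6 V / 1024 = 6.445 mV.
(V_in − V_low)/LSB = (0.125 − (−3.3))/0.00644531 = 531.3939 → code 531 (floor).
Code 531 maps back to (−3.3) + 531×0.00644531 V = 0.12246094 V.
Difference: 0.00253906 V → 2.539 mV.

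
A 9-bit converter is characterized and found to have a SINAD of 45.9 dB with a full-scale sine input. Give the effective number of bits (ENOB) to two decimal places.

ENOB = (SINAD − 1.76) / 6.02 = (45.9 − 1.76)/6.02 = 7.332.

7.33 bits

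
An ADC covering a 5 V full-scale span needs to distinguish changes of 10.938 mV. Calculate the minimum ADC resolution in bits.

Number of steps required ≥ 5 V / 10.938 mV = 457.12.
Need 2^N ≥ 457.12; 2^8 = 256, 2^9 = 512.
Minimum N = 9.

9 bits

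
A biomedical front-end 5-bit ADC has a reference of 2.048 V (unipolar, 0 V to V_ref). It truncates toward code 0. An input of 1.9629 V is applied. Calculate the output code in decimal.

With 32 levels over 2.048 V, one step is 64.000 mV.
(1.9629 − 0) / 0.064 = 30.670 LSBs.
⌊·⌋(30.670) = 30.

code 30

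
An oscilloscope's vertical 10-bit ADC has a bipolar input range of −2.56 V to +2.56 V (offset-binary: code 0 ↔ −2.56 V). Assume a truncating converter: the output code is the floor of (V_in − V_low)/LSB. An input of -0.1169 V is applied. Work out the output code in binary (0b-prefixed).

Full-scale span = 5.12 V; LSB = 5.12/2^10 = 5.000 mV.
Input sits at 488.620 steps above V_low.
So the output code is 488.
In binary (0b-prefixed): 0b111101000.

code 0b111101000 (decimal 488)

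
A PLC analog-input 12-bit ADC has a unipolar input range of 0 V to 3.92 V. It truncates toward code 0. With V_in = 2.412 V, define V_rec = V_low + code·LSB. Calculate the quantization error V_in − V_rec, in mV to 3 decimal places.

0.281 mV

LSB = 3.92/2^12 = 0.957 mV.
(V_in − V_low)/LSB = (2.412 − 0)/0.000957031 = 2520.2939 → code 2520 (floor).
Reconstructed: 2.4117187 V.
Difference: 0.00028125 V → 0.281 mV.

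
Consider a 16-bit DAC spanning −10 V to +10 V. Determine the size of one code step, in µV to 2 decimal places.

305.18 µV

Full-scale span = 20 V.
LSB = 20 / 2^16 = 20 / 65536 = 0.000305176 V = 305.18 µV.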